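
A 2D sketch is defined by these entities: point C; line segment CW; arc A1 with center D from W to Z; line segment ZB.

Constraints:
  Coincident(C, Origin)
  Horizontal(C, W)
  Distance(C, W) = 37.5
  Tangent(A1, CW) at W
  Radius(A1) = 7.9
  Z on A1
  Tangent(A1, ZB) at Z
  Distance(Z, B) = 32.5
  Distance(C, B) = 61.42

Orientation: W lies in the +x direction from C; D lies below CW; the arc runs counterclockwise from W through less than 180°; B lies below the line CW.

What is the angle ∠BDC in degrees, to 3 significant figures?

118°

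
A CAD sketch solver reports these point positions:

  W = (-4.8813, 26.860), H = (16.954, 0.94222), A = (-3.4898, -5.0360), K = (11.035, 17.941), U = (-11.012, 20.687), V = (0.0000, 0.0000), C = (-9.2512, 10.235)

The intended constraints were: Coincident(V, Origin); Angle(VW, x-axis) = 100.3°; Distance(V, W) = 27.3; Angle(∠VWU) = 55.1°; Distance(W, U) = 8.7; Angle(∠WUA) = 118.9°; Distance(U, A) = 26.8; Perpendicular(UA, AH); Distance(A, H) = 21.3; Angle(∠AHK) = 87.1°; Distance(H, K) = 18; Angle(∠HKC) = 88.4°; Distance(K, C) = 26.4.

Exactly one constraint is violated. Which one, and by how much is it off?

Distance(K, C) = 26.4 — off by 4.70.

V = (0.00, 0.00) ✓; VW at 100.3° ✓; |VW| = 27.30 ✓; ∠VWU = 55.10° ✓; |WU| = 8.700 ✓; ∠WUA = 118.9° ✓; |UA| = 26.80 ✓; ∠(UA, AH) = 90.00° ✓; |AH| = 21.30 ✓; ∠AHK = 87.10° ✓; |HK| = 18.00 ✓; ∠HKC = 88.40° ✓; |KC| = 21.70 ✗.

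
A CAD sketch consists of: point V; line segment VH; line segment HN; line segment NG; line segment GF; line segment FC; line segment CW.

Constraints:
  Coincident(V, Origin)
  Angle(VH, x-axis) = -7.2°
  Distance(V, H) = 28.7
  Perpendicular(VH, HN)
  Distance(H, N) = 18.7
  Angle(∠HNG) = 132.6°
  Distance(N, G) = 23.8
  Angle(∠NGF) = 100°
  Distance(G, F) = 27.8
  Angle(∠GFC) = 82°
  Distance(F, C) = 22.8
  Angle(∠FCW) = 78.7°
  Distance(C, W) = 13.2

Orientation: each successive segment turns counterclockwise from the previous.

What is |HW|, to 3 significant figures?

20.7

∠GFC = 82.0° gives FC at -51.8° from the x-axis; with |FC| = 22.8, C = (5.53, 1.23). ∠FCW = 78.7° gives CW at 49.5° from the x-axis; with |CW| = 13.2, W = (14.1, 11.3). Then |HW| = |W − H| = 20.7.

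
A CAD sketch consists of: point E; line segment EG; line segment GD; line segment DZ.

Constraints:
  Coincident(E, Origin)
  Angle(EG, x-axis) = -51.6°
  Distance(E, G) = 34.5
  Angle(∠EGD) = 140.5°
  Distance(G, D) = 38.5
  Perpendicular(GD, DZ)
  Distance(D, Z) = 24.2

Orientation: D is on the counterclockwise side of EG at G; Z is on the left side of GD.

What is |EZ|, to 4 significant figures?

65.16

E is at the origin; EG runs at -51.6° with length 34.5, so G = 34.5·(cos -51.6°, sin -51.6°) = (21.43, -27.04). ∠EGD = 140.5°, so GD runs at -51.6° + (180° − 140.5°) = -12.10° from the x-axis; with |GD| = 38.5, D = G + 38.5·(cos -12.10°, sin -12.10°) = (59.07, -35.11). GD ⟂ DZ; with |DZ| = 24.2 on the left of GD, Z = D + 24.2·(0.2096, 0.9778) = (64.15, -11.45). Then |EZ| = |Z − E| = 65.16.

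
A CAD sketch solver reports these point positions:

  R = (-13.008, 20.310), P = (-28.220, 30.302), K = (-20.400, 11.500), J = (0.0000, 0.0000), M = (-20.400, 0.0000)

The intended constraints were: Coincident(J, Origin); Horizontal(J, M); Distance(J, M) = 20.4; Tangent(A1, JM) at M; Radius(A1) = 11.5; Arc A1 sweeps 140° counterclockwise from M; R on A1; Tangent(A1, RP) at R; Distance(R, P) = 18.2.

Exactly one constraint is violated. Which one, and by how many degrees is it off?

Tangent(A1, RP) at R — off by 6.70°.

J = (0.00, 0.00) ✓; J.y = 0.00, M.y = 0.00 ✓; |JM| = 20.40 ✓; ∠(KM, MJ) = 90.00° ✓; |KM| = 11.50 ✓; bearing(K→R) − bearing(K→M) = 140.0° ✓; |KR| = 11.50 ✓; ∠(KR, RP) = 83.30° ✗; |RP| = 18.20 ✓.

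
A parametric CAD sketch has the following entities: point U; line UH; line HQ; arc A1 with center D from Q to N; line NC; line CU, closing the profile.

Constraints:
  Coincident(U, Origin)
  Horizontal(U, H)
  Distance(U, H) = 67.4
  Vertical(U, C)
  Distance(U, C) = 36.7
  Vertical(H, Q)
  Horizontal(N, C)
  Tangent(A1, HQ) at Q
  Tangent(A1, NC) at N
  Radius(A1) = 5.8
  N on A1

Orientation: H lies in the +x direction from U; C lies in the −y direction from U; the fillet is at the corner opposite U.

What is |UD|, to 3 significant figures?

68.9

U is at the origin; UH is horizontal with |UH| = 67.4 and H on the +x side, so H = (67.4, 0.00). UC is vertical with |UC| = 36.7 and C on the −y side, so C = (0.00, -36.7). The virtual corner opposite U is at (67.4, -36.7). Since A1 is tangent to HQ there, DQ ⟂ HQ and the tangent condition forces DN to be normal to NC, with radius 5.8, so the center D sits 5.8 in from both sides at D = (61.6, -30.9). Then |UD| = |D − U| = 68.9.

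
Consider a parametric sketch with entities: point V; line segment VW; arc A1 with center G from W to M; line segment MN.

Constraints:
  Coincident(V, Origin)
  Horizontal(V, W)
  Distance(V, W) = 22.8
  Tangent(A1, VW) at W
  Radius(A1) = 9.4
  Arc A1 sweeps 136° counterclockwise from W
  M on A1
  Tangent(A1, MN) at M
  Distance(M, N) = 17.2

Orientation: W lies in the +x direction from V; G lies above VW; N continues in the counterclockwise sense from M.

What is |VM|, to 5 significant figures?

33.488

The tangent condition forces GW to be normal to VW, so G = W + (0, 9.4) = (22.800, 9.4000). On A1, W sits at bearing -90° from G; a 136° counterclockwise sweep puts M at bearing 46°, so M = G + 9.4·(cos 46°, sin 46°) = (29.330, 16.162). Then |VM| = |M − V| = 33.488.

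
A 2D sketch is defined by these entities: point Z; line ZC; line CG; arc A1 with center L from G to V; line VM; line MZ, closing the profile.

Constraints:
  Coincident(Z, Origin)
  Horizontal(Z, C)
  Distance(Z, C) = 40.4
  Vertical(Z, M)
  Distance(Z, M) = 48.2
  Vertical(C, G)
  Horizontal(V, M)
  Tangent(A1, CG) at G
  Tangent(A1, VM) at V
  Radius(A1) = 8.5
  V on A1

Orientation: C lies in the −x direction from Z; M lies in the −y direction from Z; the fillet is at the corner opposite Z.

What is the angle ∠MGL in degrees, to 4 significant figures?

11.88°

The virtual corner opposite Z is at (-40.40, -48.20). Tangency of A1 to CG means the radius LG is perpendicular to CG and tangency of A1 to VM means the radius LV is perpendicular to VM, with radius 8.5, so the center L sits 8.5 in from both sides at L = (-31.90, -39.70). That places the tangent points at G = (-40.40, -39.70) on CG and V = (-31.90, -48.20) on VM. Then cos ∠MGL = GM·GL / (|GM||GL|), giving 11.88°.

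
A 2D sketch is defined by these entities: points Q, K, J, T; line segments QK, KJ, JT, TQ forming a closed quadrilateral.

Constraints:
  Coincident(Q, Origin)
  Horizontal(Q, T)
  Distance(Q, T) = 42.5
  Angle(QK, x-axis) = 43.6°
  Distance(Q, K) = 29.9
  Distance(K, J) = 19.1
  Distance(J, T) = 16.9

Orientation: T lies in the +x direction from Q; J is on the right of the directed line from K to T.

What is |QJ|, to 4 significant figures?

25.79

Checks: |KJ| = 19.10 ✓; |JT| = 16.90 ✓.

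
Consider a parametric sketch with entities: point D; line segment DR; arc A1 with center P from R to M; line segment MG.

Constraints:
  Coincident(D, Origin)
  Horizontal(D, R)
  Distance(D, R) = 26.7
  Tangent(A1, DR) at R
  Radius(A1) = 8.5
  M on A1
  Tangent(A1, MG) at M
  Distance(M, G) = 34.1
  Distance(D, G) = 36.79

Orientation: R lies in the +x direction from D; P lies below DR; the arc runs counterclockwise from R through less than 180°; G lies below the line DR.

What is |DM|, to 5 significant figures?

19.582

Checks: |PM| = 8.500 ✓; ∠(PM, MG) = 90.00° ✓; |MG| = 34.10 ✓; |DG| = 36.79 ✓.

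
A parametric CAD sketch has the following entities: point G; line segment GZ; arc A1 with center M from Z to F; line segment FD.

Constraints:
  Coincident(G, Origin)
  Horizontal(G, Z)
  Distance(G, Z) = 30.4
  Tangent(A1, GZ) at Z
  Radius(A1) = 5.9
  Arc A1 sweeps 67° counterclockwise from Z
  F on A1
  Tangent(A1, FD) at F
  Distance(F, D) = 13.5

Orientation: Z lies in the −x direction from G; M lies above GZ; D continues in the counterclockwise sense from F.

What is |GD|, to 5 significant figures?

25.388

G is at the origin; GZ is horizontal with |GZ| = 30.4 and Z on the −x side, so Z = (-30.400, 0.0000). A1 meets GZ tangentially, so MZ is at right angles to GZ, so M = Z + (0, 5.9) = (-30.400, 5.9000). On A1, Z sits at bearing -90° from M; a 67° counterclockwise sweep puts F at bearing -23°, so F = M + 5.9·(cos -23°, sin -23°) = (-24.969, 3.5947). Since A1 is tangent to FD there, MF ⟂ FD, so FD runs along (−sin -23°, cos -23°); with |FD| = 13.5, D = (-19.694, 16.022). Then |GD| = |D − G| = 25.388.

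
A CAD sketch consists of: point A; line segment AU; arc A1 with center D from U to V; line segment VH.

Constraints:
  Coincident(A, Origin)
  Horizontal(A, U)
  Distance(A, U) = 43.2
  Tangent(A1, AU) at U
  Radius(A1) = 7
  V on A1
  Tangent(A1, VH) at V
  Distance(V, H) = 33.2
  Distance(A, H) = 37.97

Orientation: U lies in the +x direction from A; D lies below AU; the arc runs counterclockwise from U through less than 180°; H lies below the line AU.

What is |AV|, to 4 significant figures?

37.33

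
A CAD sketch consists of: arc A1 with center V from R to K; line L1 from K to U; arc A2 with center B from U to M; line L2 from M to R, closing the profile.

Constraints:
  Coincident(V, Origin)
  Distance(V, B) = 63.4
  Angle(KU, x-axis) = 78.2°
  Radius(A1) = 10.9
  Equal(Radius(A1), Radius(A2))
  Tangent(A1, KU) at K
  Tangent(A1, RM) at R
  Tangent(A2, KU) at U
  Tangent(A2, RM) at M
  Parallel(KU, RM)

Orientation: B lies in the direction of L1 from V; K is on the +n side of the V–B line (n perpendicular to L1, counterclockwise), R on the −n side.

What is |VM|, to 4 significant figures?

64.33

Tangency of A1 to both parallel lines with radius 10.9 puts K and R at V ± 10.9·n: K = (-10.67, 2.229), R = (10.67, -2.229). Equal radii place U and M the same way about B: U = B + 10.9·n = (2.295, 64.29), M = B − 10.9·n = (23.63, 59.83). Then |VM| = |M − V| = 64.33.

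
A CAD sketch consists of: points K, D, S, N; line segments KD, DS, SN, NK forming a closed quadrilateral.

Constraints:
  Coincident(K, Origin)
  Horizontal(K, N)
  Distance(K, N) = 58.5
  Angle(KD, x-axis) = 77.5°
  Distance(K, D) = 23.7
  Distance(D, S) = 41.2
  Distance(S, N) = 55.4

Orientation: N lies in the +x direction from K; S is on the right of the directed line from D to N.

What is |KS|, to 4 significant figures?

19.06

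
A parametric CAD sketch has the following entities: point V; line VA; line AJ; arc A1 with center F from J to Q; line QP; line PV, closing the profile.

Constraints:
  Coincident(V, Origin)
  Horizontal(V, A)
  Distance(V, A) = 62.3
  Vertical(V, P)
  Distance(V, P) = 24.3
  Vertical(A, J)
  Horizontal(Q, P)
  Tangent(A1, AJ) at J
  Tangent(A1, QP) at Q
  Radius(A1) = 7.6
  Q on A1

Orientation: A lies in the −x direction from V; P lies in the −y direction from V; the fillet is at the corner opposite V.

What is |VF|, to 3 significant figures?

57.2

V is at the origin; V and A share the same y with |VA| = 62.3 and A on the −x side, so A = (-62.3, 0.00). V and P share the same x with |VP| = 24.3 and P on the −y side, so P = (0.00, -24.3). The virtual corner opposite V is at (-62.3, -24.3). A1 meets AJ tangentially, so FJ is at right angles to AJ and since A1 is tangent to QP there, FQ ⟂ QP, with radius 7.6, so the center F sits 7.6 in from both sides at F = (-54.7, -16.7). Then |VF| = |F − V| = 57.2.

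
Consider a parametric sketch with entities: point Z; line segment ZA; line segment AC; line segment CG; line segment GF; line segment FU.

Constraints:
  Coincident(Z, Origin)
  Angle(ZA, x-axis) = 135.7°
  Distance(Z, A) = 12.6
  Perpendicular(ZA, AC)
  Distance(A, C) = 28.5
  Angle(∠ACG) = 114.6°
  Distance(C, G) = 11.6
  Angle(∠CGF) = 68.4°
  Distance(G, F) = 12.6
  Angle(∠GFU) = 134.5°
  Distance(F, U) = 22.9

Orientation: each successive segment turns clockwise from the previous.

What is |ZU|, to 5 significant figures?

17.301

Z is at the origin; ZA runs at 135.7° with length 12.6, so A = (-9.0177, 8.8000). The perpendicularity gives AC at right angles to ZA, so AC runs at 45.700°; with |AC| = 28.5, C = (10.887, 29.197). ∠ACG = 114.6° gives CG at -19.700° from the x-axis; with |CG| = 11.6, G = (21.808, 25.287). ∠CGF = 68.4° gives GF at -131.30° from the x-axis; with |GF| = 12.6, F = (13.492, 15.821). ∠GFU = 134.5° gives FU at -176.80° from the x-axis; with |FU| = 22.9, U = (-9.3721, 14.543). Then |ZU| = |U − Z| = 17.301.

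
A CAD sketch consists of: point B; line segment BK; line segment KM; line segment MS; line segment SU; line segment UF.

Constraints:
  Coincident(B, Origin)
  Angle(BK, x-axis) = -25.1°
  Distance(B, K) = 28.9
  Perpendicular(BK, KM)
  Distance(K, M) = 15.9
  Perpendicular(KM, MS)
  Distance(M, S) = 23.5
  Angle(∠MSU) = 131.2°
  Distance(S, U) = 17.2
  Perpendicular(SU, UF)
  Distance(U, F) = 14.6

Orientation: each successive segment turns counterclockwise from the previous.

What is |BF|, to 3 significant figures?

8.36

B is at the origin; BK runs at -25.1° with length 28.9, so K = (26.2, -12.3). The perpendicularity gives KM at right angles to BK, so KM runs at 64.9°; with |KM| = 15.9, M = (32.9, 2.14). KM ⟂ MS, so MS runs at 155°; with |MS| = 23.5, S = (11.6, 12.1). ∠MSU = 131.2° gives SU at -156° from the x-axis; with |SU| = 17.2, U = (-4.11, 5.19). The perpendicularity gives UF at right angles to SU, so UF runs at -66.3°; with |UF| = 14.6, F = (1.75, -8.17). Then |BF| = |F − B| = 8.36.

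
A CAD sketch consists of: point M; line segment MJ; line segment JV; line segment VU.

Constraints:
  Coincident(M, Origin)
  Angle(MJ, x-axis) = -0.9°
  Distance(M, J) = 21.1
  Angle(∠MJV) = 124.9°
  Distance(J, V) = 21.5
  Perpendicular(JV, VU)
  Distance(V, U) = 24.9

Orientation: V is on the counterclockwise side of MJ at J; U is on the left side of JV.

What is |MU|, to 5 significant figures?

34.421

M is at the origin; MJ runs at -0.9° with length 21.1, so J = 21.1·(cos -0.9°, sin -0.9°) = (21.097, -0.33142). ∠MJV = 124.9°, so JV runs at -0.9° + (180° − 124.9°) = 54.200° from the x-axis; with |JV| = 21.5, V = J + 21.5·(cos 54.200°, sin 54.200°) = (33.674, 17.106). The perpendicularity gives VU at right angles to JV; with |VU| = 24.9 on the left of JV, U = V + 24.9·(-0.81106, 0.58496) = (13.478, 31.672). Then |MU| = |U − M| = 34.421.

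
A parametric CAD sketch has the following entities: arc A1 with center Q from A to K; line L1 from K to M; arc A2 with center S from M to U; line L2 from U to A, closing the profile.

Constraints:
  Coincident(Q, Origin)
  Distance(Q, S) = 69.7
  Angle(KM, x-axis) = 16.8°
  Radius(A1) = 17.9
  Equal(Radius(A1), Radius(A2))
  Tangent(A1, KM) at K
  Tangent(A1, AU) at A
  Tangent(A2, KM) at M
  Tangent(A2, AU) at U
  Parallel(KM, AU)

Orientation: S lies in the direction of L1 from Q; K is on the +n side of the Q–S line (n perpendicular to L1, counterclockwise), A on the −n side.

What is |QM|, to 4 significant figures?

71.96

Tangency of A1 to both parallel lines with radius 17.9 puts K and A at Q ± 17.9·n: K = (-5.174, 17.14), A = (5.174, -17.14). Equal radii place M and U the same way about S: M = S + 17.9·n = (61.55, 37.28), U = S − 17.9·n = (71.90, 3.009). Then |QM| = |M − Q| = 71.96.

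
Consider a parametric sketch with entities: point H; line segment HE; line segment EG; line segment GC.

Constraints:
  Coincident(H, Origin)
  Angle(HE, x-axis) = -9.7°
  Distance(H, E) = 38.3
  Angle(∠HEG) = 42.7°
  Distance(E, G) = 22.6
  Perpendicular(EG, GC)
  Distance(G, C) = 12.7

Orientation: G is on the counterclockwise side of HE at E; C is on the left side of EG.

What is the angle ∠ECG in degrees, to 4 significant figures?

60.67°

∠HEG = 42.7°, so EG runs at -9.7° + (180° − 42.7°) = 127.6° from the x-axis; with |EG| = 22.6, G = E + 22.6·(cos 127.6°, sin 127.6°) = (23.96, 11.45). EG ⟂ GC; with |GC| = 12.7 on the left of EG, C = G + 12.7·(-0.7923, -0.6101) = (13.90, 3.704). Then cos ∠ECG = CE·CG / (|CE||CG|), giving 60.67°.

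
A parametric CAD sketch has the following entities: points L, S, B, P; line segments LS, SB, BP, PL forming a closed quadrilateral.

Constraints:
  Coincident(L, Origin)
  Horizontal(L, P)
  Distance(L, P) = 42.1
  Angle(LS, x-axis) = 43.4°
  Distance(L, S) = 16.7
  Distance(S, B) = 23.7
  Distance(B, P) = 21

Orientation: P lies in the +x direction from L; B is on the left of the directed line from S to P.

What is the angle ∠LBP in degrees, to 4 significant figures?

81.87°

Checks: |SB| = 23.70 ✓; |BP| = 21.00 ✓.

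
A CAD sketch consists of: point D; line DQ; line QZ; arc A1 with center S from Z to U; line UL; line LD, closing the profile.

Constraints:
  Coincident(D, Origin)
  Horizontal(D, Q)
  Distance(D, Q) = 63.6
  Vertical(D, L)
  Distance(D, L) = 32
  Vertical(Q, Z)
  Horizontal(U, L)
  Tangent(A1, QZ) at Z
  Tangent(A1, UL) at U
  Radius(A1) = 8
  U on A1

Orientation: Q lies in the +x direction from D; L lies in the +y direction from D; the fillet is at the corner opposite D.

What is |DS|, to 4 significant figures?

60.56

D is at the origin; D and Q share the same y with |DQ| = 63.6 and Q on the +x side, so Q = (63.60, 0.000). D and L share the same x with |DL| = 32.0 and L on the +y side, so L = (0.000, 32.00). The virtual corner opposite D is at (63.60, 32.00). A1 meets QZ tangentially, so SZ is at right angles to QZ and A1 meets UL tangentially, so SU is at right angles to UL, with radius 8.0, so the center S sits 8.0 in from both sides at S = (55.60, 24.00). Then |DS| = |S − D| = 60.56.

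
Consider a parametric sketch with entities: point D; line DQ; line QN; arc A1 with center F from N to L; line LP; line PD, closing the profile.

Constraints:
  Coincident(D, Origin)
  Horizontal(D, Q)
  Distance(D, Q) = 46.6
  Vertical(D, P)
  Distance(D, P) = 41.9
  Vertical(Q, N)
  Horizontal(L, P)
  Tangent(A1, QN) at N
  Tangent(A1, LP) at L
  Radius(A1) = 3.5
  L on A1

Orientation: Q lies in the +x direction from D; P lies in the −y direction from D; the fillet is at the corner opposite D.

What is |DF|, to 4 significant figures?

57.72

D is at the origin; D and Q share the same y with |DQ| = 46.6 and Q on the +x side, so Q = (46.60, 0.000). DP is vertical with |DP| = 41.9 and P on the −y side, so P = (0.000, -41.90). The virtual corner opposite D is at (46.60, -41.90). Since A1 is tangent to QN there, FN ⟂ QN and tangency of A1 to LP means the radius FL is perpendicular to LP, with radius 3.5, so the center F sits 3.5 in from both sides at F = (43.10, -38.40). Then |DF| = |F − D| = 57.72.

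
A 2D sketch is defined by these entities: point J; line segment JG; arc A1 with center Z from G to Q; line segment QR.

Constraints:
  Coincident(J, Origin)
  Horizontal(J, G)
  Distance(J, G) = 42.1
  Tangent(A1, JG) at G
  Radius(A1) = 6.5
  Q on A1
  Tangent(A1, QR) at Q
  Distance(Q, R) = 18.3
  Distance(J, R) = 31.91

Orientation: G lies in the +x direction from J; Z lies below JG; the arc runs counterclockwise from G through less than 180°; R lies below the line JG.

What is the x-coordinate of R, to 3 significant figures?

26.4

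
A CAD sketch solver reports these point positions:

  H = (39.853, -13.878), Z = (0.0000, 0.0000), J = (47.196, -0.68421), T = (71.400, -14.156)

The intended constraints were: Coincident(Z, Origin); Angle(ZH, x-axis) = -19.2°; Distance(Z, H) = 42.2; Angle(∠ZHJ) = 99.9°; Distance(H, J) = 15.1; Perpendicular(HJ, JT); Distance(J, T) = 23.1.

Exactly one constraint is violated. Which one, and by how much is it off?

Distance(J, T) = 23.1 — off by 4.60.

Z = (0.00, 0.00) ✓; ZH at -19.20° ✓; |ZH| = 42.20 ✓; ∠ZHJ = 99.90° ✓; |HJ| = 15.10 ✓; ∠(HJ, JT) = 90.00° ✓; |JT| = 27.70 ✗.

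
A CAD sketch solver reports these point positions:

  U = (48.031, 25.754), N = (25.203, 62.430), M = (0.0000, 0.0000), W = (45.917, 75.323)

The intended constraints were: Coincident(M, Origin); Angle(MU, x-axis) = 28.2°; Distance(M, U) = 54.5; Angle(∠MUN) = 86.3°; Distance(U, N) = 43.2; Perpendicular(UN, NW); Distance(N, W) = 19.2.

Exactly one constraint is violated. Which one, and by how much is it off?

Distance(N, W) = 19.2 — off by 5.20.

M = (0.00, 0.00) ✓; MU at 28.20° ✓; |MU| = 54.50 ✓; ∠MUN = 86.30° ✓; |UN| = 43.20 ✓; ∠(UN, NW) = 90.00° ✓; |NW| = 24.40 ✗.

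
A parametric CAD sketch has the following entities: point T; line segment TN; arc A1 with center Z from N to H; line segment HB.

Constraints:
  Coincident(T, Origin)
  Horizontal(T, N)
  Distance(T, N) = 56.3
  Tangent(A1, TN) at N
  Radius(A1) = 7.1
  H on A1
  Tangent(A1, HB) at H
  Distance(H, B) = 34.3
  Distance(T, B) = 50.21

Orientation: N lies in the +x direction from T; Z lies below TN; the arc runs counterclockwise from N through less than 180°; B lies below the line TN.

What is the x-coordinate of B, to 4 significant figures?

35.63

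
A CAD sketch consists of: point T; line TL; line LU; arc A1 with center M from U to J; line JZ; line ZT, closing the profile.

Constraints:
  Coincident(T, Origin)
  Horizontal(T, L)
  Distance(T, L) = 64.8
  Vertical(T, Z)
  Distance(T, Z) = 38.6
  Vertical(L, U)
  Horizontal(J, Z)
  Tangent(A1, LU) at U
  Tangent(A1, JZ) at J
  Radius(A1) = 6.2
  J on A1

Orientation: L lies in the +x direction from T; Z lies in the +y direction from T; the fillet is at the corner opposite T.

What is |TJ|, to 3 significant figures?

70.2

T is at the origin; T and L share the same y with |TL| = 64.8 and L on the +x side, so L = (64.8, 0.00). TZ is vertical with |TZ| = 38.6 and Z on the +y side, so Z = (0.00, 38.6). The virtual corner opposite T is at (64.8, 38.6). Since A1 is tangent to LU there, MU ⟂ LU and tangency of A1 to JZ means the radius MJ is perpendicular to JZ, with radius 6.2, so the center M sits 6.2 in from both sides at M = (58.6, 32.4). That places the tangent points at U = (64.8, 32.4) on LU and J = (58.6, 38.6) on JZ. Then |TJ| = |J − T| = 70.2.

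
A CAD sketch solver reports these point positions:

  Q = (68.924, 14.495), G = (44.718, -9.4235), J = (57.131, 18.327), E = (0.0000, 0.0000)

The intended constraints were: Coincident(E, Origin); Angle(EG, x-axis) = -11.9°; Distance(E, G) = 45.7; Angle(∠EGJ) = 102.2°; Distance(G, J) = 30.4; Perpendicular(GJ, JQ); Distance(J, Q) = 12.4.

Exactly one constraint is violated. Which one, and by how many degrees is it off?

Perpendicular(GJ, JQ) — off by 6.10°.

E = (0.00, 0.00) ✓; EG at -11.90° ✓; |EG| = 45.70 ✓; ∠EGJ = 102.2° ✓; |GJ| = 30.40 ✓; ∠(GJ, JQ) = 83.90° ✗; |JQ| = 12.40 ✓.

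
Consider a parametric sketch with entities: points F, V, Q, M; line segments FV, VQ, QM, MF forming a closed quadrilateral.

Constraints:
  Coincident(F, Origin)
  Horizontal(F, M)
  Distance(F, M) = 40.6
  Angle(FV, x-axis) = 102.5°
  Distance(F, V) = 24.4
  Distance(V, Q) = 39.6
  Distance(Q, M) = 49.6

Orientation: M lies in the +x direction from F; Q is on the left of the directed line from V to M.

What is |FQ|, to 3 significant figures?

54.4

Checks: |VQ| = 39.60 ✓; |QM| = 49.60 ✓.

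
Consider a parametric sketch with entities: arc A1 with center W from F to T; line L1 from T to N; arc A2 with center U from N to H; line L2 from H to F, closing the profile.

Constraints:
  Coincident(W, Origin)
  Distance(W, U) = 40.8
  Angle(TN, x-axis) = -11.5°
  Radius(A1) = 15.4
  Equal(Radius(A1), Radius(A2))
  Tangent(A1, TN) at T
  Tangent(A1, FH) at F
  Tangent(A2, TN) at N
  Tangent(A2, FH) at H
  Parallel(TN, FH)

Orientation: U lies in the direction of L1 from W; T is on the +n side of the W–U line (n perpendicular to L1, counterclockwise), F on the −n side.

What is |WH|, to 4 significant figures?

43.61

The slot axis is L1's direction at -11.5°, so u = (cos -11.5°, sin -11.5°) = (0.9799, -0.1994) and n = (−sin -11.5°, cos -11.5°) = (0.1994, 0.9799). W is at the origin and U lies 40.8 along u from W, so U = 40.8·u = (39.98, -8.134). Tangency of A1 to both parallel lines with radius 15.4 puts T and F at W ± 15.4·n: T = (3.070, 15.09), F = (-3.070, -15.09). Equal radii place N and H the same way about U: N = U + 15.4·n = (43.05, 6.957), H = U − 15.4·n = (36.91, -23.23). Then |WH| = |H − W| = 43.61.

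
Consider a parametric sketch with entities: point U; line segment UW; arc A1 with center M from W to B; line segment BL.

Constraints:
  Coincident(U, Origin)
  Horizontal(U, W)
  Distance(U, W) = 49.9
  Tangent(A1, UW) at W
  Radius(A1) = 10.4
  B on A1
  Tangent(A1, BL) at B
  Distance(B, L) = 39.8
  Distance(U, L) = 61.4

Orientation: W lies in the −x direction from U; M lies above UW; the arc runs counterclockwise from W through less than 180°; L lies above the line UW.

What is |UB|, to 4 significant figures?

40.68

Checks: |MB| = 10.40 ✓; ∠(MB, BL) = 90.00° ✓; |BL| = 39.80 ✓; |UL| = 61.40 ✓.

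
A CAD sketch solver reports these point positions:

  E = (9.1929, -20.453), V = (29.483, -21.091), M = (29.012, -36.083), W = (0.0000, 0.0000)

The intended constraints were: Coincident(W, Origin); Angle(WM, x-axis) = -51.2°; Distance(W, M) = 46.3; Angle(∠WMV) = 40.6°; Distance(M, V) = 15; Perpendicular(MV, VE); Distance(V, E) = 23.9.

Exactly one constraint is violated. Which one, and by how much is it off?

Distance(V, E) = 23.9 — off by 3.60.

W = (0.00, 0.00) ✓; WM at -51.20° ✓; |WM| = 46.30 ✓; ∠WMV = 40.60° ✓; |MV| = 15.00 ✓; ∠(MV, VE) = 90.00° ✓; |VE| = 20.30 ✗.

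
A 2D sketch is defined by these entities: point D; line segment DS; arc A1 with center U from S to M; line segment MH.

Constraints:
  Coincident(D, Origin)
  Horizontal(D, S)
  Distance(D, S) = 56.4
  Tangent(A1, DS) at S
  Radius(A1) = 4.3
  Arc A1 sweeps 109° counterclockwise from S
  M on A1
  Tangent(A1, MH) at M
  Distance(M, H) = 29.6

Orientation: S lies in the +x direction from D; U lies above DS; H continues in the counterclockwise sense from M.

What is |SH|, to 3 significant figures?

34.1

On A1, S sits at bearing -90° from U; a 109° counterclockwise sweep puts M at bearing 19°, so M = U + 4.3·(cos 19°, sin 19°) = (60.5, 5.70). A1 meets MH tangentially, so UM is at right angles to MH, so MH runs along (−sin 19°, cos 19°); with |MH| = 29.6, H = (50.8, 33.7). Then |SH| = |H − S| = 34.1.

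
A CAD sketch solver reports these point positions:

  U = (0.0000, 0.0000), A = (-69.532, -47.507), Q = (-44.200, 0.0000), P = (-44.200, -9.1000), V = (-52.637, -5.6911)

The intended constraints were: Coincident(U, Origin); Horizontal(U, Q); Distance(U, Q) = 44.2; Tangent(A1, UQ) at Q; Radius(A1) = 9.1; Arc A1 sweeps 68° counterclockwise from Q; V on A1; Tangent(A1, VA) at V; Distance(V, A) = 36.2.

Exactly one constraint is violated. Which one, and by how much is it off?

Distance(V, A) = 36.2 — off by 8.90.

U = (0.00, 0.00) ✓; U.y = 0.00, Q.y = 0.00 ✓; |UQ| = 44.20 ✓; ∠(PQ, QU) = 90.00° ✓; |PQ| = 9.100 ✓; bearing(P→V) − bearing(P→Q) = 68.00° ✓; |PV| = 9.100 ✓; ∠(PV, VA) = 90.00° ✓; |VA| = 45.10 ✗.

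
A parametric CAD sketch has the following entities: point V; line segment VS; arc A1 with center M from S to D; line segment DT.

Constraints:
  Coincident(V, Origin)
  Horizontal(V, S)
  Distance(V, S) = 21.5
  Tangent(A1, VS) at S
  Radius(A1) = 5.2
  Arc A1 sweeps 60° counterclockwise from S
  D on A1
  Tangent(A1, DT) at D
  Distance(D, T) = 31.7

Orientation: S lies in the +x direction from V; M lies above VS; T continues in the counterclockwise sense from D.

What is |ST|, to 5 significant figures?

36.297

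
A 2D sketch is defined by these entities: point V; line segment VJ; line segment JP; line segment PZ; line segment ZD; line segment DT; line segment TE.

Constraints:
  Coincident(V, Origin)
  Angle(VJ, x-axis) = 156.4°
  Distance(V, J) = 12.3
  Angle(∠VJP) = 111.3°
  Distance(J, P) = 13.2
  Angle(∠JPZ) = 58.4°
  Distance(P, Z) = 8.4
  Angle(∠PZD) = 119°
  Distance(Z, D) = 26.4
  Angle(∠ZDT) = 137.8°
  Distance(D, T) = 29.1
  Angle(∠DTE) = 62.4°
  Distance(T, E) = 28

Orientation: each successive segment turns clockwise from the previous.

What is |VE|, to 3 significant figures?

35.2

∠ZDT = 137.8° gives DT at -137° from the x-axis; with |DT| = 29.1, T = (-27.3, -32.7). ∠DTE = 62.4° gives TE at 105° from the x-axis; with |TE| = 28.0, E = (-34.7, -5.68). Then |VE| = |E − V| = 35.2.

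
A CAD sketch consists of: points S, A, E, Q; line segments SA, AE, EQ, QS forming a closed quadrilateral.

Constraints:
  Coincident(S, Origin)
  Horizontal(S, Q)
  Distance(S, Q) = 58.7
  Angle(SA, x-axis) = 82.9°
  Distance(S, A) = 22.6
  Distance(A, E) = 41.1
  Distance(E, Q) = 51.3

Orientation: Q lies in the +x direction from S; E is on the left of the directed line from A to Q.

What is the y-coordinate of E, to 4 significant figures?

46.17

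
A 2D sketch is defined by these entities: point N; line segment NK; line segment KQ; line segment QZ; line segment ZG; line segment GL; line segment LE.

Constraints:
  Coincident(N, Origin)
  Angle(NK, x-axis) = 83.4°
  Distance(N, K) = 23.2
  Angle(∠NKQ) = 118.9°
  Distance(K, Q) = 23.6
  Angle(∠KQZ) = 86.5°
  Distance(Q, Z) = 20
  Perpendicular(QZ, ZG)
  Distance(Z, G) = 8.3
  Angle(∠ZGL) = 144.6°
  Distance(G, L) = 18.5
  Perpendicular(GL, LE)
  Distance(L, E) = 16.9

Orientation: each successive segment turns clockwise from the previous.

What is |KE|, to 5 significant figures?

11.598

N is at the origin; NK runs at 83.4° with length 23.2, so K = (2.6665, 23.046). ∠NKQ = 118.9° gives KQ at 22.300° from the x-axis; with |KQ| = 23.6, Q = (24.501, 32.001). ∠KQZ = 86.5° gives QZ at -71.200° from the x-axis; with |QZ| = 20.0, Z = (30.947, 13.068). The perpendicularity gives ZG at right angles to QZ, so ZG runs at -161.20°; with |ZG| = 8.3, G = (23.090, 10.394). ∠ZGL = 144.6° gives GL at 163.40° from the x-axis; with |GL| = 18.5, L = (5.3606, 15.679). GL is perpendicular to LE, so LE runs at 73.400°; with |LE| = 16.9, E = (10.189, 31.875). Then |KE| = |E − K| = 11.598.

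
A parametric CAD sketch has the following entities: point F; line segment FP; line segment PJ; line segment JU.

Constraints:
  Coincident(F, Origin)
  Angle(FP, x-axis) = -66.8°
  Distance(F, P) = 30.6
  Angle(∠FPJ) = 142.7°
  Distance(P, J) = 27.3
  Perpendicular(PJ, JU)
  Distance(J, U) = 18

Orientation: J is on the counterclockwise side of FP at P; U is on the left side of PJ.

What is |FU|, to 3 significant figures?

51.6

F is at the origin; FP runs at -66.8° with length 30.6, so P = 30.6·(cos -66.8°, sin -66.8°) = (12.1, -28.1). ∠FPJ = 142.7°, so PJ runs at -66.8° + (180° − 142.7°) = -29.5° from the x-axis; with |PJ| = 27.3, J = P + 27.3·(cos -29.5°, sin -29.5°) = (35.8, -41.6). The perpendicularity gives JU at right angles to PJ; with |JU| = 18.0 on the left of PJ, U = J + 18.0·(0.492, 0.870) = (44.7, -25.9). Then |FU| = |U − F| = 51.6.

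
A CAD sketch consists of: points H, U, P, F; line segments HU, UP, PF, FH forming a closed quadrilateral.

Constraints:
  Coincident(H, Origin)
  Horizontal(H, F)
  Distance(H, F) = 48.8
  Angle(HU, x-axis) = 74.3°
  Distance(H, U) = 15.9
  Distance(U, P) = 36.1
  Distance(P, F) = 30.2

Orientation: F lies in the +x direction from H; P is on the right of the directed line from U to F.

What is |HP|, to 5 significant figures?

27.750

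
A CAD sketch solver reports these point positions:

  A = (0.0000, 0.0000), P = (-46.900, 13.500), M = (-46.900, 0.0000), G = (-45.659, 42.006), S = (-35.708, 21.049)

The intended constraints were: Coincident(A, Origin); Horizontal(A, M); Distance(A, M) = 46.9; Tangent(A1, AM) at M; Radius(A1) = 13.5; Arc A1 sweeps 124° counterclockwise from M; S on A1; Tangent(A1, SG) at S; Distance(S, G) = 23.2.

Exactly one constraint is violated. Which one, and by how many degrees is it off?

Tangent(A1, SG) at S — off by 8.60°.

A = (0.00, 0.00) ✓; A.y = 0.00, M.y = 0.00 ✓; |AM| = 46.90 ✓; ∠(PM, MA) = 90.00° ✓; |PM| = 13.50 ✓; bearing(P→S) − bearing(P→M) = 124.0° ✓; |PS| = 13.50 ✓; ∠(PS, SG) = 98.60° ✗; |SG| = 23.20 ✓.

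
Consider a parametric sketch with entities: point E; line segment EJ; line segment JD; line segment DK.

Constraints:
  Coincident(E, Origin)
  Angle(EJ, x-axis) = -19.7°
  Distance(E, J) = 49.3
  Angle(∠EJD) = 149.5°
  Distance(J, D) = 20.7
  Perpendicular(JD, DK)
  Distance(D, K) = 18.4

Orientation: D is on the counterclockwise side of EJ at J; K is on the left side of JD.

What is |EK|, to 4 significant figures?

63.52

∠EJD = 149.5°, so JD runs at -19.7° + (180° − 149.5°) = 10.80° from the x-axis; with |JD| = 20.7, D = J + 20.7·(cos 10.80°, sin 10.80°) = (66.75, -12.74). JD ⟂ DK; with |DK| = 18.4 on the left of JD, K = D + 18.4·(-0.1874, 0.9823) = (63.30, 5.334). Then |EK| = |K − E| = 63.52.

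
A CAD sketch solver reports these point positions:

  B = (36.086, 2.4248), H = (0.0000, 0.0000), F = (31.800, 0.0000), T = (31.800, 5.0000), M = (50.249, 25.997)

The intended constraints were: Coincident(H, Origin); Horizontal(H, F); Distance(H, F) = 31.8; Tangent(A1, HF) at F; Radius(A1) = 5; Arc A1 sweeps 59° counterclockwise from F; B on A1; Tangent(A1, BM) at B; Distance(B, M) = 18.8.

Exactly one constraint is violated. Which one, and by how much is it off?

Distance(B, M) = 18.8 — off by 8.70.

H = (0.00, 0.00) ✓; H.y = 0.00, F.y = 0.00 ✓; |HF| = 31.80 ✓; ∠(TF, FH) = 90.00° ✓; |TF| = 5.000 ✓; bearing(T→B) − bearing(T→F) = 59.00° ✓; |TB| = 5.000 ✓; ∠(TB, BM) = 90.00° ✓; |BM| = 27.50 ✗.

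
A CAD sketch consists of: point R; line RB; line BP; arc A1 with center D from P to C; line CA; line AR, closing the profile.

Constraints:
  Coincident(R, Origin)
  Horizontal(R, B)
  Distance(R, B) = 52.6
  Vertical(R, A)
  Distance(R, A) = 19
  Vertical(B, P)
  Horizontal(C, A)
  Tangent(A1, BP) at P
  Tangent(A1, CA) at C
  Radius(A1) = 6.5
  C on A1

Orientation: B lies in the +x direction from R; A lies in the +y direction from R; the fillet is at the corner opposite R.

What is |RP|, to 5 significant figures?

54.065

R is at the origin; RB is horizontal with |RB| = 52.6 and B on the +x side, so B = (52.600, 0.0000). R and A share the same x with |RA| = 19.0 and A on the +y side, so A = (0.0000, 19.000). The virtual corner opposite R is at (52.600, 19.000). Tangency of A1 to BP means the radius DP is perpendicular to BP and tangency of A1 to CA means the radius DC is perpendicular to CA, with radius 6.5, so the center D sits 6.5 in from both sides at D = (46.100, 12.500). That places the tangent points at P = (52.600, 12.500) on BP and C = (46.100, 19.000) on CA. Then |RP| = |P − R| = 54.065.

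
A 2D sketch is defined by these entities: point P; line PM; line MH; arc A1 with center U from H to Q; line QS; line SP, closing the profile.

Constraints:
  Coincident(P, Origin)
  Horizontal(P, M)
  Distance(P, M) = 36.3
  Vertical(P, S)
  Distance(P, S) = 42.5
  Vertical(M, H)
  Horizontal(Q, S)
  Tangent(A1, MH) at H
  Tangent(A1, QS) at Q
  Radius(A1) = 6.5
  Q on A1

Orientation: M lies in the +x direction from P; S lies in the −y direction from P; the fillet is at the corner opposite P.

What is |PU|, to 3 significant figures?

46.7

P is at the origin; PM is horizontal with |PM| = 36.3 and M on the +x side, so M = (36.3, 0.00). PS is vertical with |PS| = 42.5 and S on the −y side, so S = (0.00, -42.5). The virtual corner opposite P is at (36.3, -42.5). Since A1 is tangent to MH there, UH ⟂ MH and since A1 is tangent to QS there, UQ ⟂ QS, with radius 6.5, so the center U sits 6.5 in from both sides at U = (29.8, -36.0). Then |PU| = |U − P| = 46.7.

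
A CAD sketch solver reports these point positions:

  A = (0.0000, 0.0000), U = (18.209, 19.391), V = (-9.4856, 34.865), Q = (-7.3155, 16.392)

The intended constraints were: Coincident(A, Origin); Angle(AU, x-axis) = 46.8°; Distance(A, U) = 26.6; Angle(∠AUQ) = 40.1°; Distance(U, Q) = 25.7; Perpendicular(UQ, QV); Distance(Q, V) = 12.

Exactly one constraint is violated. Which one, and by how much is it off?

Distance(Q, V) = 12 — off by 6.60.

A = (0.00, 0.00) ✓; AU at 46.80° ✓; |AU| = 26.60 ✓; ∠AUQ = 40.10° ✓; |UQ| = 25.70 ✓; ∠(UQ, QV) = 90.00° ✓; |QV| = 18.60 ✗.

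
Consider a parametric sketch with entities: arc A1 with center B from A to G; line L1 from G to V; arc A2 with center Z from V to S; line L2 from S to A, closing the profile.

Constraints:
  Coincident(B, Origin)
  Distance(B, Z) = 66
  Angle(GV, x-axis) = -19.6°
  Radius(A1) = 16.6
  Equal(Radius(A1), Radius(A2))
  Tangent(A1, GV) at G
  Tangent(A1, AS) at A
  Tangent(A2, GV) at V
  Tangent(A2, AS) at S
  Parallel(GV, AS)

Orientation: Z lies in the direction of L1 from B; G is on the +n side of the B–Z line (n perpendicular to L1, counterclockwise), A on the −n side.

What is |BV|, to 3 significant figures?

68.1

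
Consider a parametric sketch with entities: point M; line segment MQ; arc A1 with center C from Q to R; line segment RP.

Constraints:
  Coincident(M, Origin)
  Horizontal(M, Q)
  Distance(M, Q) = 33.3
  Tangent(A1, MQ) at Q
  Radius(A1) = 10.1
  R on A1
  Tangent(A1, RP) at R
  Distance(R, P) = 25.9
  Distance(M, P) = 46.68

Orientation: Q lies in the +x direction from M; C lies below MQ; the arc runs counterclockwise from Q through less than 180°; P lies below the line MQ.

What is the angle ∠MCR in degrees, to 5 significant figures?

27.097°

M is at the origin; M and Q share the same y with |MQ| = 33.3 and Q on the +x side, so Q = (33.300, 0.0000). A1 meets MQ tangentially, so CQ is at right angles to MQ, so C = Q + (0, -10.1) = (33.300, -10.100). Since CR ⟂ RP (tangency), |CP| = √(10.1² + 25.9²) = 27.800 regardless of where R sits on A1. So P lies on both circle(M, 46.68) and circle(C, 27.800); the below-MQ intersection is P = (27.958, -37.382). R is the foot of the tangent from P: R = (23.360, -11.893).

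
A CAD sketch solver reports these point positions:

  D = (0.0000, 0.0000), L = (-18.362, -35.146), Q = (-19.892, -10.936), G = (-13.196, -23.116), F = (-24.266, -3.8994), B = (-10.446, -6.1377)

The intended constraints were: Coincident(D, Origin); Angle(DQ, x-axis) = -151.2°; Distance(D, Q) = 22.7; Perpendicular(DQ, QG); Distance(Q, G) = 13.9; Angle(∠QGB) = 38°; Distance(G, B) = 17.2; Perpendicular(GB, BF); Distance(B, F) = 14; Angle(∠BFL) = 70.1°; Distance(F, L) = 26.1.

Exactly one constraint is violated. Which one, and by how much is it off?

Distance(F, L) = 26.1 — off by 5.70.

D = (0.00, 0.00) ✓; DQ at -151.2° ✓; |DQ| = 22.70 ✓; ∠(DQ, QG) = 90.00° ✓; |QG| = 13.90 ✓; ∠QGB = 38.00° ✓; |GB| = 17.20 ✓; ∠(GB, BF) = 90.00° ✓; |BF| = 14.00 ✓; ∠BFL = 70.10° ✓; |FL| = 31.80 ✗.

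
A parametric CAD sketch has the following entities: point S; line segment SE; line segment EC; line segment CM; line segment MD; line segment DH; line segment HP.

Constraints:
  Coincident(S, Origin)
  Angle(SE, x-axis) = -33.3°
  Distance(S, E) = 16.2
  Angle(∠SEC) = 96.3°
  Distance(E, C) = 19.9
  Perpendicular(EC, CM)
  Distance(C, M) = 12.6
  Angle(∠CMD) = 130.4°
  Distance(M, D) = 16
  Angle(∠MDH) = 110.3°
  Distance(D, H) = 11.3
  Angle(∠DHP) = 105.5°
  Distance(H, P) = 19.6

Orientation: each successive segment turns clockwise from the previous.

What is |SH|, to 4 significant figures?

1.386

∠CMD = 130.4° gives MD at 103.4° from the x-axis; with |MD| = 16.0, D = (-10.43, -5.341). ∠MDH = 110.3° gives DH at 33.70° from the x-axis; with |DH| = 11.3, H = (-1.028, 0.9292). Then |SH| = |H − S| = 1.386.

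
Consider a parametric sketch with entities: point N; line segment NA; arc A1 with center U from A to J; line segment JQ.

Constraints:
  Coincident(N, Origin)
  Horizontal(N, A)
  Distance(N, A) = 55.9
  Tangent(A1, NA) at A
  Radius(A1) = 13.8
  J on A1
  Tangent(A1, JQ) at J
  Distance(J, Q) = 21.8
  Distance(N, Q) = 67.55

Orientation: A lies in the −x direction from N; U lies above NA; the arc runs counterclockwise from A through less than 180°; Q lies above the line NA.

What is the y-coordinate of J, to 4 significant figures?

20.65

Checks: |UJ| = 13.80 ✓; ∠(UJ, JQ) = 90.00° ✓; |JQ| = 21.80 ✓; |NQ| = 67.55 ✓.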